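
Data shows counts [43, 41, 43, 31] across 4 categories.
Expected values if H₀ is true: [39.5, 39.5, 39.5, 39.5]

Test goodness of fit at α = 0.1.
Chi-square goodness of fit test:
H₀: observed counts match expected distribution
H₁: observed counts differ from expected distribution
df = k - 1 = 3
χ² = Σ(O - E)²/E
   = (43 - 39.5)²/39.5 + (41 - 39.5)²/39.5 + (43 - 39.5)²/39.5 + (31 - 39.5)²/39.5
   = 0.310 + 0.057 + 0.310 + 1.829
   = 2.51
p-value = 0.4741

Since p-value > α = 0.1, we fail to reject H₀.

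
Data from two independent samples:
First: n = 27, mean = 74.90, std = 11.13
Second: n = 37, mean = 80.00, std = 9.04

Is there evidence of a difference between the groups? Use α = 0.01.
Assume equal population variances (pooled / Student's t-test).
Student's two-sample t-test (equal variances):
H₀: μ₁ = μ₂
H₁: μ₁ ≠ μ₂
df = n₁ + n₂ - 2 = 62
Pooled variance s_p² = [(n₁-1)s₁² + (n₂-1)s₂²] / (n₁ + n₂ - 2) = [(26)(11.13²) + (36)(9.04²)] / 62 = 99.3996
SE = √(s_p²(1/n₁ + 1/n₂)) = √(99.3996 × (1/27 + 1/37)) = 2.5235
t = (x̄₁ - x̄₂) / SE = (74.90 - 80.00) / 2.5235 = -5.10 / 2.5235 = -2.021
p-value = 0.0476

Since p-value > α = 0.01, we fail to reject H₀.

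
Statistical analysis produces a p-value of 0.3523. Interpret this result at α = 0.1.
Since p = 0.3523 > α = 0.1, fail to reject H₀.
There is insufficient evidence to reject the null hypothesis; the result is not statistically significant at the 0.1 level.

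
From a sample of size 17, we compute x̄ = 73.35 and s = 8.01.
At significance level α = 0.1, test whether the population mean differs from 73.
One-sample t-test:
H₀: μ = 73
H₁: μ ≠ 73
df = n - 1 = 16
t = (x̄ - μ₀) / (s/√n) = (73.35 - 73) / (8.01/√17) = 0.180
p-value = 0.8593

Since p-value > α = 0.1, we fail to reject H₀.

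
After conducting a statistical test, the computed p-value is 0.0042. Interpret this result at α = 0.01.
Since p = 0.0042 < α = 0.01, reject H₀.
There is sufficient evidence to reject the null hypothesis; the result is statistically significant at the 0.01 level.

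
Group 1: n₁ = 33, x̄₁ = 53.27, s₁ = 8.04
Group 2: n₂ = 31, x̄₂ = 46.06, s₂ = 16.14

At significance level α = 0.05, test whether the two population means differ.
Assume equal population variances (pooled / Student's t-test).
Student's two-sample t-test (equal variances):
H₀: μ₁ = μ₂
H₁: μ₁ ≠ μ₂
df = n₁ + n₂ - 2 = 62
Pooled variance s_p² = [(n₁-1)s₁² + (n₂-1)s₂²] / (n₁ + n₂ - 2) = [(32)(8.04²) + (30)(16.14²)] / 62 = 159.4116
SE = √(s_p²(1/n₁ + 1/n₂)) = √(159.4116 × (1/33 + 1/31)) = 3.1580
t = (x̄₁ - x̄₂) / SE = (53.27 - 46.06) / 3.1580 = 7.21 / 3.1580 = 2.283
p-value = 0.0259

Since p-value < α = 0.05, we reject H₀.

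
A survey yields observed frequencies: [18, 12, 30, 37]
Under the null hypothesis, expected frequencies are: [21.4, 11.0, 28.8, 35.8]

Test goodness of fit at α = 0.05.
Chi-square goodness of fit test:
H₀: observed counts match expected distribution
H₁: observed counts differ from expected distribution
df = k - 1 = 3
χ² = Σ(O - E)²/E
   = (18 - 21.4)²/21.4 + (12 - 11.0)²/11.0 + (30 - 28.8)²/28.8 + (37 - 35.8)²/35.8
   = 0.540 + 0.091 + 0.050 + 0.040
   = 0.72
p-value = 0.8682

Since p-value > α = 0.05, we fail to reject H₀.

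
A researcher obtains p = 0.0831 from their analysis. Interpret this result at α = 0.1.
Since p = 0.0831 < α = 0.1, reject H₀.
There is sufficient evidence to reject the null hypothesis; the result is statistically significant at the 0.1 level.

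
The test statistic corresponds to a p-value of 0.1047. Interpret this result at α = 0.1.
Since p = 0.1047 > α = 0.1, fail to reject H₀.
There is insufficient evidence to reject the null hypothesis; the result is not statistically significant at the 0.1 level.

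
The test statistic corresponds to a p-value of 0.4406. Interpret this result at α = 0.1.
Since p = 0.4406 > α = 0.1, fail to reject H₀.
There is insufficient evidence to reject the null hypothesis; the result is not statistically significant at the 0.1 level.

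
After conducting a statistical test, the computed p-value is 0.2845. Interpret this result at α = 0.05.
Since p = 0.2845 > α = 0.05, fail to reject H₀.
There is insufficient evidence to reject the null hypothesis; the result is not statistically significant at the 0.05 level.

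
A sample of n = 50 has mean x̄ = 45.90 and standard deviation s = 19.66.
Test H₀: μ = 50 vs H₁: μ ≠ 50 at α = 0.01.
One-sample t-test:
H₀: μ = 50
H₁: μ ≠ 50
df = n - 1 = 49
t = (x̄ - μ₀) / (s/√n) = (45.90 - 50) / (19.66/√50) = -1.475
p-value = 0.1467

Since p-value > α = 0.01, we fail to reject H₀.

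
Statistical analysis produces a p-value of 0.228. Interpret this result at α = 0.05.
Since p = 0.228 > α = 0.05, fail to reject H₀.
There is insufficient evidence to reject the null hypothesis; the result is not statistically significant at the 0.05 level.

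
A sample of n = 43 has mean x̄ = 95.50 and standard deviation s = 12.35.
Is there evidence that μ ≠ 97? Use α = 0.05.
One-sample t-test:
H₀: μ = 97
H₁: μ ≠ 97
df = n - 1 = 42
t = (x̄ - μ₀) / (s/√n) = (95.50 - 97) / (12.35/√43) = -0.796
p-value = 0.4302

Since p-value > α = 0.05, we fail to reject H₀.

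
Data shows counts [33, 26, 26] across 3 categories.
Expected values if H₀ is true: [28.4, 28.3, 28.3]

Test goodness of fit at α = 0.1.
Chi-square goodness of fit test:
H₀: observed counts match expected distribution
H₁: observed counts differ from expected distribution
df = k - 1 = 2
χ² = Σ(O - E)²/E
   = (33 - 28.4)²/28.4 + (26 - 28.3)²/28.3 + (26 - 28.3)²/28.3
   = 0.745 + 0.187 + 0.187
   = 1.12
p-value = 0.5715

Since p-value > α = 0.1, we fail to reject H₀.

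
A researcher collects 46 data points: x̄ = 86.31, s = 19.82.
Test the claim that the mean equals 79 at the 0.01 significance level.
One-sample t-test:
H₀: μ = 79
H₁: μ ≠ 79
df = n - 1 = 45
t = (x̄ - μ₀) / (s/√n) = (86.31 - 79) / (19.82/√46) = 2.501
p-value = 0.0161

Since p-value > α = 0.01, we fail to reject H₀.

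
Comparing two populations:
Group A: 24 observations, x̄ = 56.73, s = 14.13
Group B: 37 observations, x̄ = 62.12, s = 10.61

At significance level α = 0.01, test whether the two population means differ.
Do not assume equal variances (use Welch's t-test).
Welch's two-sample t-test:
H₀: μ₁ = μ₂
H₁: μ₁ ≠ μ₂
s₁²/n₁ = 14.13²/24 = 8.3190,  s₂²/n₂ = 10.61²/37 = 3.0425
SE = √(s₁²/n₁ + s₂²/n₂) = √(8.3190 + 3.0425) = 3.3707
df (Welch-Satterthwaite) = (s₁²/n₁ + s₂²/n₂)² / [(s₁²/n₁)²/(n₁-1) + (s₂²/n₂)²/(n₂-1)] ≈ 39.52
t = (x̄₁ - x̄₂) / SE = (56.73 - 62.12) / 3.3707 = -5.39 / 3.3707 = -1.599
p-value = 0.1178

Since p-value > α = 0.01, we fail to reject H₀.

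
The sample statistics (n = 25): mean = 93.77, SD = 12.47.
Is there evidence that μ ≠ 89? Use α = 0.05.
One-sample t-test:
H₀: μ = 89
H₁: μ ≠ 89
df = n - 1 = 24
t = (x̄ - μ₀) / (s/√n) = (93.77 - 89) / (12.47/√25) = 1.913
p-value = 0.0678

Since p-value > α = 0.05, we fail to reject H₀.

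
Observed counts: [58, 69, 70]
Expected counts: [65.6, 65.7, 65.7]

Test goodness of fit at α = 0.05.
Chi-square goodness of fit test:
H₀: observed counts match expected distribution
H₁: observed counts differ from expected distribution
df = k - 1 = 2
χ² = Σ(O - E)²/E
   = (58 - 65.6)²/65.6 + (69 - 65.7)²/65.7 + (70 - 65.7)²/65.7
   = 0.880 + 0.166 + 0.281
   = 1.33
p-value = 0.5149

Since p-value > α = 0.05, we fail to reject H₀.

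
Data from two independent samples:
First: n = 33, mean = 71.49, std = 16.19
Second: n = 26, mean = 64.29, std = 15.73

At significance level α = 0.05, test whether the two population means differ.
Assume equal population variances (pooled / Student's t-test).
Student's two-sample t-test (equal variances):
H₀: μ₁ = μ₂
H₁: μ₁ ≠ μ₂
df = n₁ + n₂ - 2 = 57
Pooled variance s_p² = [(n₁-1)s₁² + (n₂-1)s₂²] / (n₁ + n₂ - 2) = [(32)(16.19²) + (25)(15.73²)] / 57 = 255.6761
SE = √(s_p²(1/n₁ + 1/n₂)) = √(255.6761 × (1/33 + 1/26)) = 4.1930
t = (x̄₁ - x̄₂) / SE = (71.49 - 64.29) / 4.1930 = 7.20 / 4.1930 = 1.717
p-value = 0.0914

Since p-value > α = 0.05, we fail to reject H₀.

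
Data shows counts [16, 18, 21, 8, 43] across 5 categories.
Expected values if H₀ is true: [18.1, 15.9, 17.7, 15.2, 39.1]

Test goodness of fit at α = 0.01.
Chi-square goodness of fit test:
H₀: observed counts match expected distribution
H₁: observed counts differ from expected distribution
df = k - 1 = 4
χ² = Σ(O - E)²/E
   = (16 - 18.1)²/18.1 + (18 - 15.9)²/15.9 + (21 - 17.7)²/17.7 + (8 - 15.2)²/15.2 + (43 - 39.1)²/39.1
   = 0.244 + 0.277 + 0.615 + 3.411 + 0.389
   = 4.94
p-value = 0.2939

Since p-value > α = 0.01, we fail to reject H₀.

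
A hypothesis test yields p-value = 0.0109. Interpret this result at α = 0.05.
Since p = 0.0109 < α = 0.05, reject H₀.
There is sufficient evidence to reject the null hypothesis; the result is statistically significant at the 0.05 level.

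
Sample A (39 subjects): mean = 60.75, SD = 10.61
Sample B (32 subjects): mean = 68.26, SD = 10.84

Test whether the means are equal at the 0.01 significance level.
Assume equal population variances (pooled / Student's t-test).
Student's two-sample t-test (equal variances):
H₀: μ₁ = μ₂
H₁: μ₁ ≠ μ₂
df = n₁ + n₂ - 2 = 69
Pooled variance s_p² = [(n₁-1)s₁² + (n₂-1)s₂²] / (n₁ + n₂ - 2) = [(38)(10.61²) + (31)(10.84²)] / 69 = 114.7886
SE = √(s_p²(1/n₁ + 1/n₂)) = √(114.7886 × (1/39 + 1/32)) = 2.5555
t = (x̄₁ - x̄₂) / SE = (60.75 - 68.26) / 2.5555 = -7.51 / 2.5555 = -2.939
p-value = 0.0045

Since p-value < α = 0.01, we reject H₀.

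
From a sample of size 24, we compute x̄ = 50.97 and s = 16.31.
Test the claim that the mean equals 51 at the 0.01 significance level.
One-sample t-test:
H₀: μ = 51
H₁: μ ≠ 51
df = n - 1 = 23
t = (x̄ - μ₀) / (s/√n) = (50.97 - 51) / (16.31/√24) = -0.009
p-value = 0.9929

Since p-value > α = 0.01, we fail to reject H₀.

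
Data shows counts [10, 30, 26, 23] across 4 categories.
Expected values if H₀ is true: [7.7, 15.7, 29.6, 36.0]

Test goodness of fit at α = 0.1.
Chi-square goodness of fit test:
H₀: observed counts match expected distribution
H₁: observed counts differ from expected distribution
df = k - 1 = 3
χ² = Σ(O - E)²/E
   = (10 - 7.7)²/7.7 + (30 - 15.7)²/15.7 + (26 - 29.6)²/29.6 + (23 - 36.0)²/36.0
   = 0.687 + 13.025 + 0.438 + 4.694
   = 18.84
p-value = 0.0003

Since p-value < α = 0.1, we reject H₀.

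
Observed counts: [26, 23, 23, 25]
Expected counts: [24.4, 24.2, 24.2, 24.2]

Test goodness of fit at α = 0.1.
Chi-square goodness of fit test:
H₀: observed counts match expected distribution
H₁: observed counts differ from expected distribution
df = k - 1 = 3
χ² = Σ(O - E)²/E
   = (26 - 24.4)²/24.4 + (23 - 24.2)²/24.2 + (23 - 24.2)²/24.2 + (25 - 24.2)²/24.2
   = 0.105 + 0.060 + 0.060 + 0.026
   = 0.25
p-value = 0.9691

Since p-value > α = 0.1, we fail to reject H₀.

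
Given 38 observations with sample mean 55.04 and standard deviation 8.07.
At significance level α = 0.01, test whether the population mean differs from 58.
One-sample t-test:
H₀: μ = 58
H₁: μ ≠ 58
df = n - 1 = 37
t = (x̄ - μ₀) / (s/√n) = (55.04 - 58) / (8.07/√38) = -2.261
p-value = 0.0297

Since p-value > α = 0.01, we fail to reject H₀.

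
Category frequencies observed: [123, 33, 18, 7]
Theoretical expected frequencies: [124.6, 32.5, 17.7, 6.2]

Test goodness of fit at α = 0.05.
Chi-square goodness of fit test:
H₀: observed counts match expected distribution
H₁: observed counts differ from expected distribution
df = k - 1 = 3
χ² = Σ(O - E)²/E
   = (123 - 124.6)²/124.6 + (33 - 32.5)²/32.5 + (18 - 17.7)²/17.7 + (7 - 6.2)²/6.2
   = 0.021 + 0.008 + 0.005 + 0.103
   = 0.14
p-value = 0.9871

Since p-value > α = 0.05, we fail to reject H₀.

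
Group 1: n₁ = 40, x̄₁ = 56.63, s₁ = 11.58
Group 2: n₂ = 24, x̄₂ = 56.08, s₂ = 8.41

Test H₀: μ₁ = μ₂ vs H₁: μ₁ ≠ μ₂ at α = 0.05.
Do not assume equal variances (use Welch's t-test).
Welch's two-sample t-test:
H₀: μ₁ = μ₂
H₁: μ₁ ≠ μ₂
s₁²/n₁ = 11.58²/40 = 3.3524,  s₂²/n₂ = 8.41²/24 = 2.9470
SE = √(s₁²/n₁ + s₂²/n₂) = √(3.3524 + 2.9470) = 2.5099
df (Welch-Satterthwaite) = (s₁²/n₁ + s₂²/n₂)² / [(s₁²/n₁)²/(n₁-1) + (s₂²/n₂)²/(n₂-1)] ≈ 59.60
t = (x̄₁ - x̄₂) / SE = (56.63 - 56.08) / 2.5099 = 0.55 / 2.5099 = 0.219
p-value = 0.8273

Since p-value > α = 0.05, we fail to reject H₀.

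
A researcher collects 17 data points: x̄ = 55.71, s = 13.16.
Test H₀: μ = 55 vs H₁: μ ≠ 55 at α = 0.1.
One-sample t-test:
H₀: μ = 55
H₁: μ ≠ 55
df = n - 1 = 16
t = (x̄ - μ₀) / (s/√n) = (55.71 - 55) / (13.16/√17) = 0.222
p-value = 0.8268

Since p-value > α = 0.1, we fail to reject H₀.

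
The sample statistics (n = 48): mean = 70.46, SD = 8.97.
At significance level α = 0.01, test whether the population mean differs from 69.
One-sample t-test:
H₀: μ = 69
H₁: μ ≠ 69
df = n - 1 = 47
t = (x̄ - μ₀) / (s/√n) = (70.46 - 69) / (8.97/√48) = 1.128
p-value = 0.2652

Since p-value > α = 0.01, we fail to reject H₀.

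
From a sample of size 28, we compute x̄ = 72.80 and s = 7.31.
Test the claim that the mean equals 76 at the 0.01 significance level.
One-sample t-test:
H₀: μ = 76
H₁: μ ≠ 76
df = n - 1 = 27
t = (x̄ - μ₀) / (s/√n) = (72.80 - 76) / (7.31/√28) = -2.316
p-value = 0.0284

Since p-value > α = 0.01, we fail to reject H₀.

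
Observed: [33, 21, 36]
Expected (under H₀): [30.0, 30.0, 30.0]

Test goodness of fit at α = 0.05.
Chi-square goodness of fit test:
H₀: observed counts match expected distribution
H₁: observed counts differ from expected distribution
df = k - 1 = 2
χ² = Σ(O - E)²/E
   = (33 - 30.0)²/30.0 + (21 - 30.0)²/30.0 + (36 - 30.0)²/30.0
   = 0.300 + 2.700 + 1.200
   = 4.20
p-value = 0.1225

Since p-value > α = 0.05, we fail to reject H₀.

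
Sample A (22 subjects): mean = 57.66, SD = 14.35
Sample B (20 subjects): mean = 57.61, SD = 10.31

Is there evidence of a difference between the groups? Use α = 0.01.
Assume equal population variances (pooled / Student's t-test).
Student's two-sample t-test (equal variances):
H₀: μ₁ = μ₂
H₁: μ₁ ≠ μ₂
df = n₁ + n₂ - 2 = 40
Pooled variance s_p² = [(n₁-1)s₁² + (n₂-1)s₂²] / (n₁ + n₂ - 2) = [(21)(14.35²) + (19)(10.31²)] / 40 = 158.6000
SE = √(s_p²(1/n₁ + 1/n₂)) = √(158.6000 × (1/22 + 1/20)) = 3.8909
t = (x̄₁ - x̄₂) / SE = (57.66 - 57.61) / 3.8909 = 0.05 / 3.8909 = 0.013
p-value = 0.9898

Since p-value > α = 0.01, we fail to reject H₀.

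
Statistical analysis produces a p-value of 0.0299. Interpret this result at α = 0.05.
Since p = 0.0299 < α = 0.05, reject H₀.
There is sufficient evidence to reject the null hypothesis; the result is statistically significant at the 0.05 level.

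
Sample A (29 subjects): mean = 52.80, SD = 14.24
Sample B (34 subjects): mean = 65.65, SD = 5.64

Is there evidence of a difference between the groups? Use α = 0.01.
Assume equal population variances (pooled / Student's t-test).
Student's two-sample t-test (equal variances):
H₀: μ₁ = μ₂
H₁: μ₁ ≠ μ₂
df = n₁ + n₂ - 2 = 61
Pooled variance s_p² = [(n₁-1)s₁² + (n₂-1)s₂²] / (n₁ + n₂ - 2) = [(28)(14.24²) + (33)(5.64²)] / 61 = 110.2867
SE = √(s_p²(1/n₁ + 1/n₂)) = √(110.2867 × (1/29 + 1/34)) = 2.6546
t = (x̄₁ - x̄₂) / SE = (52.80 - 65.65) / 2.6546 = -12.85 / 2.6546 = -4.841
p-value < 0.0001

Since p-value < α = 0.01, we reject H₀.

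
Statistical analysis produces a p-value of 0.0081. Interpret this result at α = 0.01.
Since p = 0.0081 < α = 0.01, reject H₀.
There is sufficient evidence to reject the null hypothesis; the result is statistically significant at the 0.01 level.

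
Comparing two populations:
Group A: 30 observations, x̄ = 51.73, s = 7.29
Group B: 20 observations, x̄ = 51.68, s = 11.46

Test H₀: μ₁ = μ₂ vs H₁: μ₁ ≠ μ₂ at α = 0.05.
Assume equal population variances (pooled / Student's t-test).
Student's two-sample t-test (equal variances):
H₀: μ₁ = μ₂
H₁: μ₁ ≠ μ₂
df = n₁ + n₂ - 2 = 48
Pooled variance s_p² = [(n₁-1)s₁² + (n₂-1)s₂²] / (n₁ + n₂ - 2) = [(29)(7.29²) + (19)(11.46²)] / 48 = 84.0933
SE = √(s_p²(1/n₁ + 1/n₂)) = √(84.0933 × (1/30 + 1/20)) = 2.6472
t = (x̄₁ - x̄₂) / SE = (51.73 - 51.68) / 2.6472 = 0.05 / 2.6472 = 0.019
p-value = 0.9850

Since p-value > α = 0.05, we fail to reject H₀.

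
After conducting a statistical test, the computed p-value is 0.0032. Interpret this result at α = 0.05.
Since p = 0.0032 < α = 0.05, reject H₀.
There is sufficient evidence to reject the null hypothesis; the result is statistically significant at the 0.05 level.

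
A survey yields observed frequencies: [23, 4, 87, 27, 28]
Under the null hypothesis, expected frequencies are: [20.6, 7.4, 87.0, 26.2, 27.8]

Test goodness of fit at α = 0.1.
Chi-square goodness of fit test:
H₀: observed counts match expected distribution
H₁: observed counts differ from expected distribution
df = k - 1 = 4
χ² = Σ(O - E)²/E
   = (23 - 20.6)²/20.6 + (4 - 7.4)²/7.4 + (87 - 87.0)²/87.0 + (27 - 26.2)²/26.2 + (28 - 27.8)²/27.8
   = 0.280 + 1.562 + 0.000 + 0.024 + 0.001
   = 1.87
p-value = 0.7601

Since p-value > α = 0.1, we fail to reject H₀.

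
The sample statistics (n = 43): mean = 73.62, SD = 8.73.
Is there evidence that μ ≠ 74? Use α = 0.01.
One-sample t-test:
H₀: μ = 74
H₁: μ ≠ 74
df = n - 1 = 42
t = (x̄ - μ₀) / (s/√n) = (73.62 - 74) / (8.73/√43) = -0.285
p-value = 0.7767

Since p-value > α = 0.01, we fail to reject H₀.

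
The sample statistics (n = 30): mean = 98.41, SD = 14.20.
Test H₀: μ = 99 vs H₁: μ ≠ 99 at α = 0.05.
One-sample t-test:
H₀: μ = 99
H₁: μ ≠ 99
df = n - 1 = 29
t = (x̄ - μ₀) / (s/√n) = (98.41 - 99) / (14.20/√30) = -0.228
p-value = 0.8216

Since p-value > α = 0.05, we fail to reject H₀.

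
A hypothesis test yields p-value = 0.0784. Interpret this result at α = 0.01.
Since p = 0.0784 > α = 0.01, fail to reject H₀.
There is insufficient evidence to reject the null hypothesis; the result is not statistically significant at the 0.01 level.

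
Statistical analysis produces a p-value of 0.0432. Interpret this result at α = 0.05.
Since p = 0.0432 < α = 0.05, reject H₀.
There is sufficient evidence to reject the null hypothesis; the result is statistically significant at the 0.05 level.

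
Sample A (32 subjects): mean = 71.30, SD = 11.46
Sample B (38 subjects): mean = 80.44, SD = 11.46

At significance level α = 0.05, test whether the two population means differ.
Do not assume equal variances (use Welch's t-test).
Welch's two-sample t-test:
H₀: μ₁ = μ₂
H₁: μ₁ ≠ μ₂
s₁²/n₁ = 11.46²/32 = 4.1041,  s₂²/n₂ = 11.46²/38 = 3.4561
SE = √(s₁²/n₁ + s₂²/n₂) = √(4.1041 + 3.4561) = 2.7496
df (Welch-Satterthwaite) = (s₁²/n₁ + s₂²/n₂)² / [(s₁²/n₁)²/(n₁-1) + (s₂²/n₂)²/(n₂-1)] ≈ 65.99
t = (x̄₁ - x̄₂) / SE = (71.30 - 80.44) / 2.7496 = -9.14 / 2.7496 = -3.324
p-value = 0.0015

Since p-value < α = 0.05, we reject H₀.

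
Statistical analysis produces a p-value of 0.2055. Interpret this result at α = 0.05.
Since p = 0.2055 > α = 0.05, fail to reject H₀.
There is insufficient evidence to reject the null hypothesis; the result is not statistically significant at the 0.05 level.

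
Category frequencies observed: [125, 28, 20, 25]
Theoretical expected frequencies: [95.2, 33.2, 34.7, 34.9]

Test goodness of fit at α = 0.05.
Chi-square goodness of fit test:
H₀: observed counts match expected distribution
H₁: observed counts differ from expected distribution
df = k - 1 = 3
χ² = Σ(O - E)²/E
   = (125 - 95.2)²/95.2 + (28 - 33.2)²/33.2 + (20 - 34.7)²/34.7 + (25 - 34.9)²/34.9
   = 9.328 + 0.814 + 6.227 + 2.808
   = 19.18
p-value = 0.0003

Since p-value < α = 0.05, we reject H₀.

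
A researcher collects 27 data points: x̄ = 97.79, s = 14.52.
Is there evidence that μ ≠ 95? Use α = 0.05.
One-sample t-test:
H₀: μ = 95
H₁: μ ≠ 95
df = n - 1 = 26
t = (x̄ - μ₀) / (s/√n) = (97.79 - 95) / (14.52/√27) = 0.998
p-value = 0.3273

Since p-value > α = 0.05, we fail to reject H₀.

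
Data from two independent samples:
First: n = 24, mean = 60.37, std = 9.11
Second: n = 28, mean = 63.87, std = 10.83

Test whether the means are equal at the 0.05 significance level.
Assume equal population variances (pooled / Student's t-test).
Student's two-sample t-test (equal variances):
H₀: μ₁ = μ₂
H₁: μ₁ ≠ μ₂
df = n₁ + n₂ - 2 = 50
Pooled variance s_p² = [(n₁-1)s₁² + (n₂-1)s₂²] / (n₁ + n₂ - 2) = [(23)(9.11²) + (27)(10.83²)] / 50 = 101.5124
SE = √(s_p²(1/n₁ + 1/n₂)) = √(101.5124 × (1/24 + 1/28)) = 2.8027
t = (x̄₁ - x̄₂) / SE = (60.37 - 63.87) / 2.8027 = -3.50 / 2.8027 = -1.249
p-value = 0.2176

Since p-value > α = 0.05, we fail to reject H₀.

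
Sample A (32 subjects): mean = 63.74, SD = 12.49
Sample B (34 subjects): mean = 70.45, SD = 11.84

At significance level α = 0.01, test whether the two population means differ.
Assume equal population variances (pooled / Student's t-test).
Student's two-sample t-test (equal variances):
H₀: μ₁ = μ₂
H₁: μ₁ ≠ μ₂
df = n₁ + n₂ - 2 = 64
Pooled variance s_p² = [(n₁-1)s₁² + (n₂-1)s₂²] / (n₁ + n₂ - 2) = [(31)(12.49²) + (33)(11.84²)] / 64 = 147.8457
SE = √(s_p²(1/n₁ + 1/n₂)) = √(147.8457 × (1/32 + 1/34)) = 2.9948
t = (x̄₁ - x̄₂) / SE = (63.74 - 70.45) / 2.9948 = -6.71 / 2.9948 = -2.241
p-value = 0.0285

Since p-value > α = 0.01, we fail to reject H₀.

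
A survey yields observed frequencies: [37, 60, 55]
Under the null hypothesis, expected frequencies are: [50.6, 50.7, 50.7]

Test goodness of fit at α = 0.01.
Chi-square goodness of fit test:
H₀: observed counts match expected distribution
H₁: observed counts differ from expected distribution
df = k - 1 = 2
χ² = Σ(O - E)²/E
   = (37 - 50.6)²/50.6 + (60 - 50.7)²/50.7 + (55 - 50.7)²/50.7
   = 3.655 + 1.706 + 0.365
   = 5.73
p-value = 0.0571

Since p-value > α = 0.01, we fail to reject H₀.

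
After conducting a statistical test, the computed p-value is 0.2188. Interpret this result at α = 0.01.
Since p = 0.2188 > α = 0.01, fail to reject H₀.
There is insufficient evidence to reject the null hypothesis; the result is not statistically significant at the 0.01 level.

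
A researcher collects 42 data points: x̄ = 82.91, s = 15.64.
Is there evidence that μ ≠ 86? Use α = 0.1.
One-sample t-test:
H₀: μ = 86
H₁: μ ≠ 86
df = n - 1 = 41
t = (x̄ - μ₀) / (s/√n) = (82.91 - 86) / (15.64/√42) = -1.280
p-value = 0.2076

Since p-value > α = 0.1, we fail to reject H₀.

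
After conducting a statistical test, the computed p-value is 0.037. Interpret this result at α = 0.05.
Since p = 0.037 < α = 0.05, reject H₀.
There is sufficient evidence to reject the null hypothesis; the result is statistically significant at the 0.05 level.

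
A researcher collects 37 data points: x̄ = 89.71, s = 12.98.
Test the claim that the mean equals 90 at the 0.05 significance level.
One-sample t-test:
H₀: μ = 90
H₁: μ ≠ 90
df = n - 1 = 36
t = (x̄ - μ₀) / (s/√n) = (89.71 - 90) / (12.98/√37) = -0.136
p-value = 0.8927

Since p-value > α = 0.05, we fail to reject H₀.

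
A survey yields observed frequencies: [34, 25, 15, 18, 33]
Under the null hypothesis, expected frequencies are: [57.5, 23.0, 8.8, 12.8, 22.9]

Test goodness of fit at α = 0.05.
Chi-square goodness of fit test:
H₀: observed counts match expected distribution
H₁: observed counts differ from expected distribution
df = k - 1 = 4
χ² = Σ(O - E)²/E
   = (34 - 57.5)²/57.5 + (25 - 23.0)²/23.0 + (15 - 8.8)²/8.8 + (18 - 12.8)²/12.8 + (33 - 22.9)²/22.9
   = 9.604 + 0.174 + 4.368 + 2.112 + 4.455
   = 20.71
p-value = 0.0004

Since p-value < α = 0.05, we reject H₀.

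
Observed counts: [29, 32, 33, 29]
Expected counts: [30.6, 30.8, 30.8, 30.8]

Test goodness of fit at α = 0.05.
Chi-square goodness of fit test:
H₀: observed counts match expected distribution
H₁: observed counts differ from expected distribution
df = k - 1 = 3
χ² = Σ(O - E)²/E
   = (29 - 30.6)²/30.6 + (32 - 30.8)²/30.8 + (33 - 30.8)²/30.8 + (29 - 30.8)²/30.8
   = 0.084 + 0.047 + 0.157 + 0.105
   = 0.39
p-value = 0.9417

Since p-value > α = 0.05, we fail to reject H₀.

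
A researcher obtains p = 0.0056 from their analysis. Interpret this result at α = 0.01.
Since p = 0.0056 < α = 0.01, reject H₀.
There is sufficient evidence to reject the null hypothesis; the result is statistically significant at the 0.01 level.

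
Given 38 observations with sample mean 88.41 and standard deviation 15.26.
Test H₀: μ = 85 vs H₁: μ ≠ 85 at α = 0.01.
One-sample t-test:
H₀: μ = 85
H₁: μ ≠ 85
df = n - 1 = 37
t = (x̄ - μ₀) / (s/√n) = (88.41 - 85) / (15.26/√38) = 1.378
p-value = 0.1766

Since p-value > α = 0.01, we fail to reject H₀.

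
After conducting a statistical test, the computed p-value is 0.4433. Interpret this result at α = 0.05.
Since p = 0.4433 > α = 0.05, fail to reject H₀.
There is insufficient evidence to reject the null hypothesis; the result is not statistically significant at the 0.05 level.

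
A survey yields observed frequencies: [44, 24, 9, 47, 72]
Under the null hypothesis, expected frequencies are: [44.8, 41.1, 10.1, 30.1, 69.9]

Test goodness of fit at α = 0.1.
Chi-square goodness of fit test:
H₀: observed counts match expected distribution
H₁: observed counts differ from expected distribution
df = k - 1 = 4
χ² = Σ(O - E)²/E
   = (44 - 44.8)²/44.8 + (24 - 41.1)²/41.1 + (9 - 10.1)²/10.1 + (47 - 30.1)²/30.1 + (72 - 69.9)²/69.9
   = 0.014 + 7.115 + 0.120 + 9.489 + 0.063
   = 16.80
p-value = 0.0021

Since p-value < α = 0.1, we reject H₀.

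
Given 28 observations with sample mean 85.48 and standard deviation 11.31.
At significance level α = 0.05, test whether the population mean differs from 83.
One-sample t-test:
H₀: μ = 83
H₁: μ ≠ 83
df = n - 1 = 27
t = (x̄ - μ₀) / (s/√n) = (85.48 - 83) / (11.31/√28) = 1.160
p-value = 0.2561

Since p-value > α = 0.05, we fail to reject H₀.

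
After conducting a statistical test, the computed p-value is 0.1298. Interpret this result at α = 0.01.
Since p = 0.1298 > α = 0.01, fail to reject H₀.
There is insufficient evidence to reject the null hypothesis; the result is not statistically significant at the 0.01 level.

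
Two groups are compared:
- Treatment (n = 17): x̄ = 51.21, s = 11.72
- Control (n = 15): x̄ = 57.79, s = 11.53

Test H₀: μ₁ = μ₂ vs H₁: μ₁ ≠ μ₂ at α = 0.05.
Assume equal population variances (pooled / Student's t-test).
Student's two-sample t-test (equal variances):
H₀: μ₁ = μ₂
H₁: μ₁ ≠ μ₂
df = n₁ + n₂ - 2 = 30
Pooled variance s_p² = [(n₁-1)s₁² + (n₂-1)s₂²] / (n₁ + n₂ - 2) = [(16)(11.72²) + (14)(11.53²)] / 30 = 135.2969
SE = √(s_p²(1/n₁ + 1/n₂)) = √(135.2969 × (1/17 + 1/15)) = 4.1205
t = (x̄₁ - x̄₂) / SE = (51.21 - 57.79) / 4.1205 = -6.58 / 4.1205 = -1.597
p-value = 0.1208

Since p-value > α = 0.05, we fail to reject H₀.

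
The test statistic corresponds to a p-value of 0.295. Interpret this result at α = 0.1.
Since p = 0.295 > α = 0.1, fail to reject H₀.
There is insufficient evidence to reject the null hypothesis; the result is not statistically significant at the 0.1 level.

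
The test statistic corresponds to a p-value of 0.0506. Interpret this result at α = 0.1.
Since p = 0.0506 < α = 0.1, reject H₀.
There is sufficient evidence to reject the null hypothesis; the result is statistically significant at the 0.1 level.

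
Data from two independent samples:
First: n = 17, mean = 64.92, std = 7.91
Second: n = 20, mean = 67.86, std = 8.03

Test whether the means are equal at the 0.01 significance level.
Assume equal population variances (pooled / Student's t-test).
Student's two-sample t-test (equal variances):
H₀: μ₁ = μ₂
H₁: μ₁ ≠ μ₂
df = n₁ + n₂ - 2 = 35
Pooled variance s_p² = [(n₁-1)s₁² + (n₂-1)s₂²] / (n₁ + n₂ - 2) = [(16)(7.91²) + (19)(8.03²)] / 35 = 63.6065
SE = √(s_p²(1/n₁ + 1/n₂)) = √(63.6065 × (1/17 + 1/20)) = 2.6309
t = (x̄₁ - x̄₂) / SE = (64.92 - 67.86) / 2.6309 = -2.94 / 2.6309 = -1.117
p-value = 0.2714

Since p-value > α = 0.01, we fail to reject H₀.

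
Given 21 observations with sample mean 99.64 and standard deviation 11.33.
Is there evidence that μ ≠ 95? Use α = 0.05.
One-sample t-test:
H₀: μ = 95
H₁: μ ≠ 95
df = n - 1 = 20
t = (x̄ - μ₀) / (s/√n) = (99.64 - 95) / (11.33/√21) = 1.877
p-value = 0.0752

Since p-value > α = 0.05, we fail to reject H₀.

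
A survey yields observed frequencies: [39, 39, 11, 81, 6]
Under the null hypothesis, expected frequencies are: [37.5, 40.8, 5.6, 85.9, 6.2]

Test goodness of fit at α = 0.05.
Chi-square goodness of fit test:
H₀: observed counts match expected distribution
H₁: observed counts differ from expected distribution
df = k - 1 = 4
χ² = Σ(O - E)²/E
   = (39 - 37.5)²/37.5 + (39 - 40.8)²/40.8 + (11 - 5.6)²/5.6 + (81 - 85.9)²/85.9 + (6 - 6.2)²/6.2
   = 0.060 + 0.079 + 5.207 + 0.280 + 0.006
   = 5.63
p-value = 0.2283

Since p-value > α = 0.05, we fail to reject H₀.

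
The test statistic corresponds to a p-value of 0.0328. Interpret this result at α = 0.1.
Since p = 0.0328 < α = 0.1, reject H₀.
There is sufficient evidence to reject the null hypothesis; the result is statistically significant at the 0.1 level.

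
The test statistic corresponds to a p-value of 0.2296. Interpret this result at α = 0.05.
Since p = 0.2296 > α = 0.05, fail to reject H₀.
There is insufficient evidence to reject the null hypothesis; the result is not statistically significant at the 0.05 level.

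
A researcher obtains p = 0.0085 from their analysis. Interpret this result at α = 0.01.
Since p = 0.0085 < α = 0.01, reject H₀.
There is sufficient evidence to reject the null hypothesis; the result is statistically significant at the 0.01 level.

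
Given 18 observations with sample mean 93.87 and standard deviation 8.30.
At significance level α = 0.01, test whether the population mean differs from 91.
One-sample t-test:
H₀: μ = 91
H₁: μ ≠ 91
df = n - 1 = 17
t = (x̄ - μ₀) / (s/√n) = (93.87 - 91) / (8.30/√18) = 1.467
p-value = 0.1606

Since p-value > α = 0.01, we fail to reject H₀.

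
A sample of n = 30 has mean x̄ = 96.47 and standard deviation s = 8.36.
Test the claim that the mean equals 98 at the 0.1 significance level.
One-sample t-test:
H₀: μ = 98
H₁: μ ≠ 98
df = n - 1 = 29
t = (x̄ - μ₀) / (s/√n) = (96.47 - 98) / (8.36/√30) = -1.002
p-value = 0.3244

Since p-value > α = 0.1, we fail to reject H₀.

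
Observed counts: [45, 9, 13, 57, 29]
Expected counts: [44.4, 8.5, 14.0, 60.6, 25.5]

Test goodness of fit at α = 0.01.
Chi-square goodness of fit test:
H₀: observed counts match expected distribution
H₁: observed counts differ from expected distribution
df = k - 1 = 4
χ² = Σ(O - E)²/E
   = (45 - 44.4)²/44.4 + (9 - 8.5)²/8.5 + (13 - 14.0)²/14.0 + (57 - 60.6)²/60.6 + (29 - 25.5)²/25.5
   = 0.008 + 0.029 + 0.071 + 0.214 + 0.480
   = 0.80
p-value = 0.9380

Since p-value > α = 0.01, we fail to reject H₀.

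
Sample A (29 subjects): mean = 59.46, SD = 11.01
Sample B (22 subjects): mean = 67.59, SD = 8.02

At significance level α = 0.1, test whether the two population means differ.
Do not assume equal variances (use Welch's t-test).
Welch's two-sample t-test:
H₀: μ₁ = μ₂
H₁: μ₁ ≠ μ₂
s₁²/n₁ = 11.01²/29 = 4.1800,  s₂²/n₂ = 8.02²/22 = 2.9237
SE = √(s₁²/n₁ + s₂²/n₂) = √(4.1800 + 2.9237) = 2.6653
df (Welch-Satterthwaite) = (s₁²/n₁ + s₂²/n₂)² / [(s₁²/n₁)²/(n₁-1) + (s₂²/n₂)²/(n₂-1)] ≈ 48.94
t = (x̄₁ - x̄₂) / SE = (59.46 - 67.59) / 2.6653 = -8.13 / 2.6653 = -3.050
p-value = 0.0037

Since p-value < α = 0.1, we reject H₀.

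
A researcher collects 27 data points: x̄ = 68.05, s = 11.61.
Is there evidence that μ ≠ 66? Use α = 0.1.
One-sample t-test:
H₀: μ = 66
H₁: μ ≠ 66
df = n - 1 = 26
t = (x̄ - μ₀) / (s/√n) = (68.05 - 66) / (11.61/√27) = 0.917
p-value = 0.3673

Since p-value > α = 0.1, we fail to reject H₀.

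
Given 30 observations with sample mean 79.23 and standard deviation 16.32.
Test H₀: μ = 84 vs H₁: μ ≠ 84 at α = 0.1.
One-sample t-test:
H₀: μ = 84
H₁: μ ≠ 84
df = n - 1 = 29
t = (x̄ - μ₀) / (s/√n) = (79.23 - 84) / (16.32/√30) = -1.601
p-value = 0.1202

Since p-value > α = 0.1, we fail to reject H₀.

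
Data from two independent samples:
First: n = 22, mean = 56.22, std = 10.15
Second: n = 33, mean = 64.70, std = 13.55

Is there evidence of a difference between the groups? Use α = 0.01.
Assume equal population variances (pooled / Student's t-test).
Student's two-sample t-test (equal variances):
H₀: μ₁ = μ₂
H₁: μ₁ ≠ μ₂
df = n₁ + n₂ - 2 = 53
Pooled variance s_p² = [(n₁-1)s₁² + (n₂-1)s₂²] / (n₁ + n₂ - 2) = [(21)(10.15²) + (32)(13.55²)] / 53 = 151.6746
SE = √(s_p²(1/n₁ + 1/n₂)) = √(151.6746 × (1/22 + 1/33)) = 3.3898
t = (x̄₁ - x̄₂) / SE = (56.22 - 64.70) / 3.3898 = -8.48 / 3.3898 = -2.502
p-value = 0.0155

Since p-value > α = 0.01, we fail to reject H₀.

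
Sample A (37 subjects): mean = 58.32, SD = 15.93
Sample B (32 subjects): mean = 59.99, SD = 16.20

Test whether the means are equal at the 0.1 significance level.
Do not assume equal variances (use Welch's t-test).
Welch's two-sample t-test:
H₀: μ₁ = μ₂
H₁: μ₁ ≠ μ₂
s₁²/n₁ = 15.93²/37 = 6.8585,  s₂²/n₂ = 16.20²/32 = 8.2012
SE = √(s₁²/n₁ + s₂²/n₂) = √(6.8585 + 8.2012) = 3.8807
df (Welch-Satterthwaite) = (s₁²/n₁ + s₂²/n₂)² / [(s₁²/n₁)²/(n₁-1) + (s₂²/n₂)²/(n₂-1)] ≈ 65.24
t = (x̄₁ - x̄₂) / SE = (58.32 - 59.99) / 3.8807 = -1.67 / 3.8807 = -0.430
p-value = 0.6684

Since p-value > α = 0.1, we fail to reject H₀.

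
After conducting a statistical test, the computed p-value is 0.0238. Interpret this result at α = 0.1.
Since p = 0.0238 < α = 0.1, reject H₀.
There is sufficient evidence to reject the null hypothesis; the result is statistically significant at the 0.1 level.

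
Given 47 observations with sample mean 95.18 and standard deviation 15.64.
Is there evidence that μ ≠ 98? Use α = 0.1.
One-sample t-test:
H₀: μ = 98
H₁: μ ≠ 98
df = n - 1 = 46
t = (x̄ - μ₀) / (s/√n) = (95.18 - 98) / (15.64/√47) = -1.236
p-value = 0.2227

Since p-value > α = 0.1, we fail to reject H₀.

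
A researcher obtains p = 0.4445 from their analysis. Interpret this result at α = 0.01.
Since p = 0.4445 > α = 0.01, fail to reject H₀.
There is insufficient evidence to reject the null hypothesis; the result is not statistically significant at the 0.01 level.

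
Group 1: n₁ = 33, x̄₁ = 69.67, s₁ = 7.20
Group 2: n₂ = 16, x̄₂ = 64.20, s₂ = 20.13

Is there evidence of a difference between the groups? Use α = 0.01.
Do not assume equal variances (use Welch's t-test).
Welch's two-sample t-test:
H₀: μ₁ = μ₂
H₁: μ₁ ≠ μ₂
s₁²/n₁ = 7.20²/33 = 1.5709,  s₂²/n₂ = 20.13²/16 = 25.3261
SE = √(s₁²/n₁ + s₂²/n₂) = √(1.5709 + 25.3261) = 5.1862
df (Welch-Satterthwaite) = (s₁²/n₁ + s₂²/n₂)² / [(s₁²/n₁)²/(n₁-1) + (s₂²/n₂)²/(n₂-1)] ≈ 16.89
t = (x̄₁ - x̄₂) / SE = (69.67 - 64.20) / 5.1862 = 5.47 / 5.1862 = 1.055
p-value = 0.3064

Since p-value > α = 0.01, we fail to reject H₀.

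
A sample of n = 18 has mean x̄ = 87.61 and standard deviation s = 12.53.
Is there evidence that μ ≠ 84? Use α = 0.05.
One-sample t-test:
H₀: μ = 84
H₁: μ ≠ 84
df = n - 1 = 17
t = (x̄ - μ₀) / (s/√n) = (87.61 - 84) / (12.53/√18) = 1.222
p-value = 0.2383

Since p-value > α = 0.05, we fail to reject H₀.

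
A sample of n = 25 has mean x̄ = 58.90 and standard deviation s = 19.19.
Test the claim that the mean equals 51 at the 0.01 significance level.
One-sample t-test:
H₀: μ = 51
H₁: μ ≠ 51
df = n - 1 = 24
t = (x̄ - μ₀) / (s/√n) = (58.90 - 51) / (19.19/√25) = 2.058
p-value = 0.0506

Since p-value > α = 0.01, we fail to reject H₀.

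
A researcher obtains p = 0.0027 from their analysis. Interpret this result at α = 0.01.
Since p = 0.0027 < α = 0.01, reject H₀.
There is sufficient evidence to reject the null hypothesis; the result is statistically significant at the 0.01 level.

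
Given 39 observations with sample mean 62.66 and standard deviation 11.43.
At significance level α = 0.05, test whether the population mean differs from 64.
One-sample t-test:
H₀: μ = 64
H₁: μ ≠ 64
df = n - 1 = 38
t = (x̄ - μ₀) / (s/√n) = (62.66 - 64) / (11.43/√39) = -0.732
p-value = 0.4686

Since p-value > α = 0.05, we fail to reject H₀.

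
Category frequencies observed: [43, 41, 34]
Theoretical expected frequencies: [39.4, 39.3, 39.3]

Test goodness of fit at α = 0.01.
Chi-square goodness of fit test:
H₀: observed counts match expected distribution
H₁: observed counts differ from expected distribution
df = k - 1 = 2
χ² = Σ(O - E)²/E
   = (43 - 39.4)²/39.4 + (41 - 39.3)²/39.3 + (34 - 39.3)²/39.3
   = 0.329 + 0.074 + 0.715
   = 1.12
p-value = 0.5720

Since p-value > α = 0.01, we fail to reject H₀.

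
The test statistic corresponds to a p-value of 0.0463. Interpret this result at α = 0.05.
Since p = 0.0463 < α = 0.05, reject H₀.
There is sufficient evidence to reject the null hypothesis; the result is statistically significant at the 0.05 level.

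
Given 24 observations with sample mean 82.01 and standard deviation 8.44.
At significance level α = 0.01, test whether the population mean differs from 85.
One-sample t-test:
H₀: μ = 85
H₁: μ ≠ 85
df = n - 1 = 23
t = (x̄ - μ₀) / (s/√n) = (82.01 - 85) / (8.44/√24) = -1.736
p-value = 0.0960

Since p-value > α = 0.01, we fail to reject H₀.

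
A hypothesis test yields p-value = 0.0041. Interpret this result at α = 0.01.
Since p = 0.0041 < α = 0.01, reject H₀.
There is sufficient evidence to reject the null hypothesis; the result is statistically significant at the 0.01 level.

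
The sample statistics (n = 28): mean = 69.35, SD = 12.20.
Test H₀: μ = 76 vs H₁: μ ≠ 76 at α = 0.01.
One-sample t-test:
H₀: μ = 76
H₁: μ ≠ 76
df = n - 1 = 27
t = (x̄ - μ₀) / (s/√n) = (69.35 - 76) / (12.20/√28) = -2.884
p-value = 0.0076

Since p-value < α = 0.01, we reject H₀.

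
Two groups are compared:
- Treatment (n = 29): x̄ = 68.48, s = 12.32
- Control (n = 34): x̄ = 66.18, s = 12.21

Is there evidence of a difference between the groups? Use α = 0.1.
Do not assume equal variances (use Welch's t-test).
Welch's two-sample t-test:
H₀: μ₁ = μ₂
H₁: μ₁ ≠ μ₂
s₁²/n₁ = 12.32²/29 = 5.2339,  s₂²/n₂ = 12.21²/34 = 4.3848
SE = √(s₁²/n₁ + s₂²/n₂) = √(5.2339 + 4.3848) = 3.1014
df (Welch-Satterthwaite) = (s₁²/n₁ + s₂²/n₂)² / [(s₁²/n₁)²/(n₁-1) + (s₂²/n₂)²/(n₂-1)] ≈ 59.27
t = (x̄₁ - x̄₂) / SE = (68.48 - 66.18) / 3.1014 = 2.30 / 3.1014 = 0.742
p-value = 0.4613

Since p-value > α = 0.1, we fail to reject H₀.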